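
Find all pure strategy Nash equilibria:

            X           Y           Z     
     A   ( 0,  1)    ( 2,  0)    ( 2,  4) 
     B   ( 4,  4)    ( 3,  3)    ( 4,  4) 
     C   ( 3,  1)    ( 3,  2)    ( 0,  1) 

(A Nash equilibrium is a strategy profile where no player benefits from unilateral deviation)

Nash equilibrium: (B, X), (B, Z), (C, Y)

Work:
Best responses:
  P1 vs X: payoffs [0, 4, 3] → best response B (payoff 4)
  P1 vs Y: payoffs [2, 3, 3] → best response B/C (payoff 3)
  P1 vs Z: payoffs [2, 4, 0] → best response B (payoff 4)
  P2 vs A: payoffs [1, 0, 4] → best response Z (payoff 4)
  P2 vs B: payoffs [4, 3, 4] → best response X/Z (payoff 4)
  P2 vs C: payoffs [1, 2, 1] → best response Y (payoff 2)
Mutual best responses: (B,X), (B,Z), (C,Y) → Nash equilibria.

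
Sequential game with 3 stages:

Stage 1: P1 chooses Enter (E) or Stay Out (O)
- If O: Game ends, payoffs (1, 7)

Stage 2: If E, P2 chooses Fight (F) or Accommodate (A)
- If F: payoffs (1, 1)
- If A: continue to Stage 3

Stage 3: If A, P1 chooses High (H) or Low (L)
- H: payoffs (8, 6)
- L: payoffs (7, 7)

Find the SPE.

SPE: (E, A, H); Outcome (8, 6)

Work:
Stage 3: P1 chooses H (8 vs 7)
Stage 2: P2: F->1, A->6 (anticipating H). Choose A
Stage 1: P1: O->1, E->8 (anticipating A, H). Choose E
SPE path: E -> A -> H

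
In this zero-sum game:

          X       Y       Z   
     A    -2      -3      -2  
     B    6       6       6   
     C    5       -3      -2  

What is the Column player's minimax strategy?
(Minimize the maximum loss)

Column should play X or Y or Z (all achieve the minimum), value = 6

Work:
Column player minimizes Row's maximum payoff:
Column X: max payoff to Row = 6
Column Y: max payoff to Row = 6
Column Z: max payoff to Row = 6
Minimum is 6, achieved by columns X, Y, Z (tied).
Each of X or Y or Z is a minimax strategy.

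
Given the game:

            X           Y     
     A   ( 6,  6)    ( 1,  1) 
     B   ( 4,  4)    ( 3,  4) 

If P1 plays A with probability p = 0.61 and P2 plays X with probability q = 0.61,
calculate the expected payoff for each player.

E[P1] = 3.8784, E[P2] = 4.0305

Work:
E[P1] = p·q·π₁(A,X) + p·(1-q)·π₁(A,Y) + (1-p)·q·π₁(B,X) + (1-p)·(1-q)·π₁(B,Y)
= 0.61·0.61·6 + 0.61·0.39·1 + 0.39·0.61·4 + 0.39·0.39·3
= 3.8784

E[P2] = 4.0305 (similar calculation)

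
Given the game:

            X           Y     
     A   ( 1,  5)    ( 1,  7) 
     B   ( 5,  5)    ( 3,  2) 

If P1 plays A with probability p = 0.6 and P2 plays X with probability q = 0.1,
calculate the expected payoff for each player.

E[P1] = 1.88, E[P2] = 5.0

Work:
E[P1] = p·q·π₁(A,X) + p·(1-q)·π₁(A,Y) + (1-p)·q·π₁(B,X) + (1-p)·(1-q)·π₁(B,Y)
= 0.6·0.1·1 + 0.6·0.9·1 + 0.4·0.1·5 + 0.4·0.9·3
= 1.88

E[P2] = 5.0 (similar calculation)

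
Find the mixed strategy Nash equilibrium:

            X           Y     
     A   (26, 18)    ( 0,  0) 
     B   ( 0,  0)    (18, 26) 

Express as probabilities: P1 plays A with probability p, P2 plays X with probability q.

p = 0.5909, q = 0.4091

Work:
Find probabilities that make opponent indifferent:
P2 chooses q to make P1 indifferent between A and B
P1 chooses p to make P2 indifferent between X and Y
Mixed NE: P1 plays (A: 0.5909, B: 0.4091), P2 plays (X: 0.4091, Y: 0.5909)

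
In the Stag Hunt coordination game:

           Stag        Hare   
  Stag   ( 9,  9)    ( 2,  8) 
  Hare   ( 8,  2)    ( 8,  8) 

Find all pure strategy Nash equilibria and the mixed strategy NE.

Pure NE: (Stag, Stag) and (Hare, Hare); Mixed NE: p = 0.8571, q = 0.8571

Work:
Check pure NE:
(Stag, Stag): (9, 9) - no unilateral deviation beneficial
(Hare, Hare): (8, 8) - no unilateral deviation beneficial
Mixed NE: P1 plays Stag with p = 0.8571, P2 plays Stag with q = 0.8571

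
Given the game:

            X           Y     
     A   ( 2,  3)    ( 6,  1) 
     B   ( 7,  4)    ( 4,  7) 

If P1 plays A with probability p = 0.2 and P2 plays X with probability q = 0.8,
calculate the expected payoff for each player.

E[P1] = 5.68, E[P2] = 4.2

Work:
E[P1] = p·q·π₁(A,X) + p·(1-q)·π₁(A,Y) + (1-p)·q·π₁(B,X) + (1-p)·(1-q)·π₁(B,Y)
= 0.2·0.8·2 + 0.2·0.2·6 + 0.8·0.8·7 + 0.8·0.2·4
= 5.68

E[P2] = 4.2 (similar calculation)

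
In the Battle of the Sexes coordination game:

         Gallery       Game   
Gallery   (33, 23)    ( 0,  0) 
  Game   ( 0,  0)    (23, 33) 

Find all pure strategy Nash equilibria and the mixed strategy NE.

Pure NE: (Gallery, Gallery) and (Game, Game); Mixed NE: p = 0.5893, q = 0.4107

Work:
Check pure NE:
(Gallery, Gallery): (33, 23) - no unilateral deviation beneficial
(Game, Game): (23, 33) - no unilateral deviation beneficial
Mixed NE: P1 plays Gallery with p = 0.5893, P2 plays Gallery with q = 0.4107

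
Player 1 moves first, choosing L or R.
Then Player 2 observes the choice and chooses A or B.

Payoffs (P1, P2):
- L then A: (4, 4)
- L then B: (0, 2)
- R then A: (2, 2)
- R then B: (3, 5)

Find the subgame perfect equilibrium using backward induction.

P1 plays L, P2 plays A after L and B after R; Payoff (4, 4)

Work:
Backward induction:
After L: P2 chooses A → P1 gets 4
After R: P2 chooses B → P1 gets 3
P1 chooses L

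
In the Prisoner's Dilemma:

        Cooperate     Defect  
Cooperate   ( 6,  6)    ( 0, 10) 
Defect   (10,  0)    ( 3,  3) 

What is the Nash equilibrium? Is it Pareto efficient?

(Defect, Defect) is NE; not Pareto efficient

Work:
Defect dominates Cooperate for both players:
If P2 cooperates: Defect (10) > Cooperate (6)
If P2 defects: Defect (3) > Cooperate (0)
NE: (Defect, Defect) with payoff (3, 3)
But (Cooperate, Cooperate) = (6, 6) Pareto dominates (3, 3)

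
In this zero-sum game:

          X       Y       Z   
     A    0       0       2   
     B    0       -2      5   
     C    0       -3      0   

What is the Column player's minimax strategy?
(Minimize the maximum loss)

Column should play X or Y (all achieve the minimum), value = 0

Work:
Column player minimizes Row's maximum payoff:
Column X: max payoff to Row = 0
Column Y: max payoff to Row = 0
Column Z: max payoff to Row = 5
Minimum is 0, achieved by columns X, Y (tied).
Each of X or Y is a minimax strategy.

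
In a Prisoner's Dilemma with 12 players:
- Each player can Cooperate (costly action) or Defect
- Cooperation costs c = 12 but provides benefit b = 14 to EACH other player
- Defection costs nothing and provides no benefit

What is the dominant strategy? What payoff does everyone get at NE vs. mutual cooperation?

Dominant: Defect; NE payoff = 0; Coop payoff = 142

Work:
Defect dominates (saves cost c = 12, benefit to others is external)
NE: All defect → everyone gets 0
If all cooperate: each receives (11)×14 - 12 = 142
Social dilemma: 142 > 0 but NE gives 0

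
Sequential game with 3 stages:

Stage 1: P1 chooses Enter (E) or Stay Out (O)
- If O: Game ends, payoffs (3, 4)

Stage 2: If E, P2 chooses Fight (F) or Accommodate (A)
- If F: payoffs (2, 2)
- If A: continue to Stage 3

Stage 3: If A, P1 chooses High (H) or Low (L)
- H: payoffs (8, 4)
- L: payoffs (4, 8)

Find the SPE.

SPE: (E, A, H); Outcome (8, 4)

Work:
Stage 3: P1 chooses H (8 vs 4)
Stage 2: P2: F->2, A->4 (anticipating H). Choose A
Stage 1: P1: O->3, E->8 (anticipating A, H). Choose E
SPE path: E -> A -> H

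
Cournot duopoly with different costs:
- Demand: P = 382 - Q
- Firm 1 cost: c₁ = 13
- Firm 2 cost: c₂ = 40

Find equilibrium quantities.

q₁* = 132.0, q₂* = 105.0

Work:
Reaction: q₁ = (382 - 13 - q₂)/2
Reaction: q₂ = (382 - 40 - q₁)/2
Solve simultaneously:
q₁* = (382 - 2×13 + 40)/3 = 132.0
q₂* = (382 - 2×40 + 13)/3 = 105.0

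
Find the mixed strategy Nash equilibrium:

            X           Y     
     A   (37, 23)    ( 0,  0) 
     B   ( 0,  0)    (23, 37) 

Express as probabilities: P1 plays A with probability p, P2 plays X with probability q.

p = 0.6167, q = 0.3833

Work:
Find probabilities that make opponent indifferent:
P2 chooses q to make P1 indifferent between A and B
P1 chooses p to make P2 indifferent between X and Y
Mixed NE: P1 plays (A: 0.6167, B: 0.3833), P2 plays (X: 0.3833, Y: 0.6167)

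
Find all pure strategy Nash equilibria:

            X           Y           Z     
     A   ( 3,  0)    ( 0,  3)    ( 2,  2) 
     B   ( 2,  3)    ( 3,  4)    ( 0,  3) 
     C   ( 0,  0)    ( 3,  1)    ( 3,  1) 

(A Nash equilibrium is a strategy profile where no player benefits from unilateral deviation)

Nash equilibrium: (B, Y), (C, Y), (C, Z)

Work:
Best responses:
  P1 vs X: payoffs [3, 2, 0] → best response A (payoff 3)
  P1 vs Y: payoffs [0, 3, 3] → best response B/C (payoff 3)
  P1 vs Z: payoffs [2, 0, 3] → best response C (payoff 3)
  P2 vs A: payoffs [0, 3, 2] → best response Y (payoff 3)
  P2 vs B: payoffs [3, 4, 3] → best response Y (payoff 4)
  P2 vs C: payoffs [0, 1, 1] → best response Y/Z (payoff 1)
Mutual best responses: (B,Y), (C,Y), (C,Z) → Nash equilibria.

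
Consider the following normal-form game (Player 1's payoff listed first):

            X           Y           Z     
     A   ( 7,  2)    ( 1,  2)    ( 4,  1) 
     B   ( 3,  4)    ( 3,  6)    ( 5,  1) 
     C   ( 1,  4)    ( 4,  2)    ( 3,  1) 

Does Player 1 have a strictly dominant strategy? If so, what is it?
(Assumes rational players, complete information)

No strictly dominant strategy exists for Player 1

Work:
A strategy strictly dominates another if it gives a strictly higher payoff against every opponent action. Compare each pair of P1's strategies column-by-column:
  A vs B: [7 vs 3, 1 vs 3, 4 vs 5] → A does not strictly dominate B (column Y: 1 ≤ 3)
  A vs C: [7 vs 1, 1 vs 4, 4 vs 3] → A does not strictly dominate C (column Y: 1 ≤ 4)
  B vs A: [3 vs 7, 3 vs 1, 5 vs 4] → B does not strictly dominate A (column X: 3 ≤ 7)
  B vs C: [3 vs 1, 3 vs 4, 5 vs 3] → B does not strictly dominate C (column Y: 3 ≤ 4)
  C vs A: [1 vs 7, 4 vs 1, 3 vs 4] → C does not strictly dominate A (column X: 1 ≤ 7)
  C vs B: [1 vs 3, 4 vs 3, 3 vs 5] → C does not strictly dominate B (column X: 1 ≤ 3)
No single strategy strictly dominates all others → no strictly dominant strategy.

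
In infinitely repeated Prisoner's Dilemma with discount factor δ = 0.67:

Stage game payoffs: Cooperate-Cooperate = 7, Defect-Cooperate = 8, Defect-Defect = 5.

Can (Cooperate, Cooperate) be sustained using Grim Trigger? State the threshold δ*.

δ* = 0.3333; since δ = 0.67 ≥ 0.3333, cooperation can be sustained

Work:
For Grim Trigger:
Cooperate forever: 7/(1-δ)
Defect then punished: 8 + 5·δ/(1-δ)
Need: 7/(1-δ) ≥ 8 + 5·δ/(1-δ)
Solving: δ ≥ (T-R)/(T-P) = (8-7)/(8-5) = 0.3333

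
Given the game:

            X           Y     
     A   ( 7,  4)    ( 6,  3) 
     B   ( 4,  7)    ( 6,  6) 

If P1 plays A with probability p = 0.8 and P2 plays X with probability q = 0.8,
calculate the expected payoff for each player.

E[P1] = 6.32, E[P2] = 4.4

Work:
E[P1] = p·q·π₁(A,X) + p·(1-q)·π₁(A,Y) + (1-p)·q·π₁(B,X) + (1-p)·(1-q)·π₁(B,Y)
= 0.8·0.8·7 + 0.8·0.2·6 + 0.2·0.8·4 + 0.2·0.2·6
= 6.32

E[P2] = 4.4 (similar calculation)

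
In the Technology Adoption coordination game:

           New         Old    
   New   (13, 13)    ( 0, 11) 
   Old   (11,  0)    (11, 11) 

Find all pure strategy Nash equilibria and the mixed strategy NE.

Pure NE: (New, New) and (Old, Old); Mixed NE: p = 0.8462, q = 0.8462

Work:
Check pure NE:
(New, New): (13, 13) - no unilateral deviation beneficial
(Old, Old): (11, 11) - no unilateral deviation beneficial
Mixed NE: P1 plays New with p = 0.8462, P2 plays New with q = 0.8462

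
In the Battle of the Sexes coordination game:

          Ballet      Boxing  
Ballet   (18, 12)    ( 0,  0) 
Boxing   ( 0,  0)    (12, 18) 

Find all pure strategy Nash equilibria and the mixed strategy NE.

Pure NE: (Ballet, Ballet) and (Boxing, Boxing); Mixed NE: p = 0.6, q = 0.4

Work:
Check pure NE:
(Ballet, Ballet): (18, 12) - no unilateral deviation beneficial
(Boxing, Boxing): (12, 18) - no unilateral deviation beneficial
Mixed NE: P1 plays Ballet with p = 0.6, P2 plays Ballet with q = 0.4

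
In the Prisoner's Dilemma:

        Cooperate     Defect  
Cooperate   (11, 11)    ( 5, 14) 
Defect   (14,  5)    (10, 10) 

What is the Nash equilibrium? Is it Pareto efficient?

(Defect, Defect) is NE; not Pareto efficient

Work:
Defect dominates Cooperate for both players:
If P2 cooperates: Defect (14) > Cooperate (11)
If P2 defects: Defect (10) > Cooperate (5)
NE: (Defect, Defect) with payoff (10, 10)
But (Cooperate, Cooperate) = (11, 11) Pareto dominates (10, 10)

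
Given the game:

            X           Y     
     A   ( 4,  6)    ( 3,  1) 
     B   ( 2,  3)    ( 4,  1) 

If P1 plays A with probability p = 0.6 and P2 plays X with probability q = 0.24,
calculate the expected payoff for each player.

E[P1] = 3.352, E[P2] = 1.912

Work:
E[P1] = p·q·π₁(A,X) + p·(1-q)·π₁(A,Y) + (1-p)·q·π₁(B,X) + (1-p)·(1-q)·π₁(B,Y)
= 0.6·0.24·4 + 0.6·0.76·3 + 0.4·0.24·2 + 0.4·0.76·4
= 3.352

E[P2] = 1.912 (similar calculation)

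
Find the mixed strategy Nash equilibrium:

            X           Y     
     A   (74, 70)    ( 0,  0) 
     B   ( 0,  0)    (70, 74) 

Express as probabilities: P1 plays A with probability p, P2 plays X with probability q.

p = 0.5139, q = 0.4861

Work:
Find probabilities that make opponent indifferent:
P2 chooses q to make P1 indifferent between A and B
P1 chooses p to make P2 indifferent between X and Y
Mixed NE: P1 plays (A: 0.5139, B: 0.4861), P2 plays (X: 0.4861, Y: 0.5139)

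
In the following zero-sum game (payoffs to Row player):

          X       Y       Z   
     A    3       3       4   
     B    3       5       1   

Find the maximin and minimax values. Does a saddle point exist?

Maximin = 3, Minimax = 3, Saddle: True

Work:
Row minimums: [3, 1] → maximin = 3
Column maximums: [3, 5, 4] → minimax = 3
Saddle point exists! Game value = 3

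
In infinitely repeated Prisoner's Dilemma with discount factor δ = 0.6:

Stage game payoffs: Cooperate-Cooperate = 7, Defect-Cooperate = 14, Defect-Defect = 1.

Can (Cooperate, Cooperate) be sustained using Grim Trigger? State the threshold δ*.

δ* = 0.5385; since δ = 0.6 ≥ 0.5385, cooperation can be sustained

Work:
For Grim Trigger:
Cooperate forever: 7/(1-δ)
Defect then punished: 14 + 1·δ/(1-δ)
Need: 7/(1-δ) ≥ 14 + 1·δ/(1-δ)
Solving: δ ≥ (T-R)/(T-P) = (14-7)/(14-1) = 0.5385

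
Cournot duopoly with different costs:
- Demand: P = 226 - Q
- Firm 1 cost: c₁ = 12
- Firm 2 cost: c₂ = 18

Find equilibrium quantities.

q₁* = 73.33, q₂* = 67.33

Work:
Reaction: q₁ = (226 - 12 - q₂)/2
Reaction: q₂ = (226 - 18 - q₁)/2
Solve simultaneously:
q₁* = (226 - 2×12 + 18)/3 = 73.33
q₂* = (226 - 2×18 + 12)/3 = 67.33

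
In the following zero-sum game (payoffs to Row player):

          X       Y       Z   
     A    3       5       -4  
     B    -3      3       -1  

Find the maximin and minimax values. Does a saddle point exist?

Maximin = -3, Minimax = -1, Saddle: False

Work:
Row minimums: [-4, -3] → maximin = -3
Column maximums: [3, 5, -1] → minimax = -1
No saddle point (maximin ≠ minimax). Mixed strategy needed.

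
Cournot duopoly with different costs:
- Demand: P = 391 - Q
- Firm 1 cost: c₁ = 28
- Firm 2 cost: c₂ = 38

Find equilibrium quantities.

q₁* = 124.33, q₂* = 114.33

Work:
Reaction: q₁ = (391 - 28 - q₂)/2
Reaction: q₂ = (391 - 38 - q₁)/2
Solve simultaneously:
q₁* = (391 - 2×28 + 38)/3 = 124.33
q₂* = (391 - 2×38 + 28)/3 = 114.33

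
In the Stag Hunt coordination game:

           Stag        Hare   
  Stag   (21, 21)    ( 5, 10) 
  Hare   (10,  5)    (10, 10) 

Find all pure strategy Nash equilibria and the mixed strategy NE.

Pure NE: (Stag, Stag) and (Hare, Hare); Mixed NE: p = 0.3125, q = 0.3125

Work:
Check pure NE:
(Stag, Stag): (21, 21) - no unilateral deviation beneficial
(Hare, Hare): (10, 10) - no unilateral deviation beneficial
Mixed NE: P1 plays Stag with p = 0.3125, P2 plays Stag with q = 0.3125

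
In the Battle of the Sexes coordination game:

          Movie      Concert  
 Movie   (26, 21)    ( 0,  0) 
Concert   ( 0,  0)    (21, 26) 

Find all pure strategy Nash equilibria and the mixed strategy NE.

Pure NE: (Movie, Movie) and (Concert, Concert); Mixed NE: p = 0.5532, q = 0.4468

Work:
Check pure NE:
(Movie, Movie): (26, 21) - no unilateral deviation beneficial
(Concert, Concert): (21, 26) - no unilateral deviation beneficial
Mixed NE: P1 plays Movie with p = 0.5532, P2 plays Movie with q = 0.4468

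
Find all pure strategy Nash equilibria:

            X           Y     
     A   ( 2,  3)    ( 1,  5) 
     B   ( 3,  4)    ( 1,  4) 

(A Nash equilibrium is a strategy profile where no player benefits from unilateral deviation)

Nash equilibrium: (A, Y), (B, X), (B, Y)

Work:
Best responses:
  P1 vs X: payoffs [2, 3] → best response B (payoff 3)
  P1 vs Y: payoffs [1, 1] → best response A/B (payoff 1)
  P2 vs A: payoffs [3, 5] → best response Y (payoff 5)
  P2 vs B: payoffs [4, 4] → best response X/Y (payoff 4)
Mutual best responses: (A,Y), (B,X), (B,Y) → Nash equilibria.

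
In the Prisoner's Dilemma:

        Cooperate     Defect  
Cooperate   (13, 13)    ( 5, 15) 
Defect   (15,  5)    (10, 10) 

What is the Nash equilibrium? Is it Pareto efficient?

(Defect, Defect) is NE; not Pareto efficient

Work:
Defect dominates Cooperate for both players:
If P2 cooperates: Defect (15) > Cooperate (13)
If P2 defects: Defect (10) > Cooperate (5)
NE: (Defect, Defect) with payoff (10, 10)
But (Cooperate, Cooperate) = (13, 13) Pareto dominates (10, 10)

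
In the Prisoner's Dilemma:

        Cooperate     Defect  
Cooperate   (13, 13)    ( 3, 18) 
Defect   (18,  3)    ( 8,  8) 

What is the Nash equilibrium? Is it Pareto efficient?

(Defect, Defect) is NE; not Pareto efficient

Work:
Defect dominates Cooperate for both players:
If P2 cooperates: Defect (18) > Cooperate (13)
If P2 defects: Defect (8) > Cooperate (3)
NE: (Defect, Defect) with payoff (8, 8)
But (Cooperate, Cooperate) = (13, 13) Pareto dominates (8, 8)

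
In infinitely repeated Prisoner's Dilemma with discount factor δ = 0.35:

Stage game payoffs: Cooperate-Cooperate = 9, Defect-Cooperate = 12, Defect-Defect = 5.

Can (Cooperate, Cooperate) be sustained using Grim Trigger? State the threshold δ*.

δ* = 0.4286; since δ = 0.35 < 0.4286, cooperation cannot be sustained

Work:
For Grim Trigger:
Cooperate forever: 9/(1-δ)
Defect then punished: 12 + 5·δ/(1-δ)
Need: 9/(1-δ) ≥ 12 + 5·δ/(1-δ)
Solving: δ ≥ (T-R)/(T-P) = (12-9)/(12-5) = 0.4286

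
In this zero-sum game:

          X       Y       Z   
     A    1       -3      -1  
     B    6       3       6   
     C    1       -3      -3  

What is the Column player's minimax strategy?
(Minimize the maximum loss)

Column should play Y, value = 3

Work:
Column player minimizes Row's maximum payoff:
Column X: max payoff to Row = 6
Column Y: max payoff to Row = 3
Column Z: max payoff to Row = 6
Minimum is 3, achieved by column Y.
Minimax strategy: Y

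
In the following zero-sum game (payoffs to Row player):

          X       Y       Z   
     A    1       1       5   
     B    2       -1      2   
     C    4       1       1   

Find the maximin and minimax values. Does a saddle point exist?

Maximin = 1, Minimax = 1, Saddle: True

Work:
Row minimums: [1, -1, 1] → maximin = 1
Column maximums: [4, 1, 5] → minimax = 1
Saddle point exists! Game value = 1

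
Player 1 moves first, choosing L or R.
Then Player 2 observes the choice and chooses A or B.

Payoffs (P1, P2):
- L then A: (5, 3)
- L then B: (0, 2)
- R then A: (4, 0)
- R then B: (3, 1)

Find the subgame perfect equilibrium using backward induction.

P1 plays L, P2 plays A after L and B after R; Payoff (5, 3)

Work:
Backward induction:
After L: P2 chooses A → P1 gets 5
After R: P2 chooses B → P1 gets 3
P1 chooses L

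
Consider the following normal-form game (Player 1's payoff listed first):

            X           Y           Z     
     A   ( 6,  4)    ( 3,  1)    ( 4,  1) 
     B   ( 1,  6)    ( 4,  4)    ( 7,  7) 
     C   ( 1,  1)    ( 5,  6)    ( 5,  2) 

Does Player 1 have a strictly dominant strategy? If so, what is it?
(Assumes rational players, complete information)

No strictly dominant strategy exists for Player 1

Work:
A strategy strictly dominates another if it gives a strictly higher payoff against every opponent action. Compare each pair of P1's strategies column-by-column:
  A vs B: [6 vs 1, 3 vs 4, 4 vs 7] → A does not strictly dominate B (column Y: 3 ≤ 4)
  A vs C: [6 vs 1, 3 vs 5, 4 vs 5] → A does not strictly dominate C (column Y: 3 ≤ 5)
  B vs A: [1 vs 6, 4 vs 3, 7 vs 4] → B does not strictly dominate A (column X: 1 ≤ 6)
  B vs C: [1 vs 1, 4 vs 5, 7 vs 5] → B does not strictly dominate C (column X: 1 ≤ 1)
  C vs A: [1 vs 6, 5 vs 3, 5 vs 4] → C does not strictly dominate A (column X: 1 ≤ 6)
  C vs B: [1 vs 1, 5 vs 4, 5 vs 7] → C does not strictly dominate B (column X: 1 ≤ 1)
No single strategy strictly dominates all others → no strictly dominant strategy.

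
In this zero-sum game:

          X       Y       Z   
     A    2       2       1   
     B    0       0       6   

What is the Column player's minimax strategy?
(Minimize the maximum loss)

Column should play X or Y (all achieve the minimum), value = 2

Work:
Column player minimizes Row's maximum payoff:
Column X: max payoff to Row = 2
Column Y: max payoff to Row = 2
Column Z: max payoff to Row = 6
Minimum is 2, achieved by columns X, Y (tied).
Each of X or Y is a minimax strategy.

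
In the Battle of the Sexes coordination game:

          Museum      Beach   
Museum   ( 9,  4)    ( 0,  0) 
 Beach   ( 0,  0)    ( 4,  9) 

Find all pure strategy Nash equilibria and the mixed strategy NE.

Pure NE: (Museum, Museum) and (Beach, Beach); Mixed NE: p = 0.6923, q = 0.3077

Work:
Check pure NE:
(Museum, Museum): (9, 4) - no unilateral deviation beneficial
(Beach, Beach): (4, 9) - no unilateral deviation beneficial
Mixed NE: P1 plays Museum with p = 0.6923, P2 plays Museum with q = 0.3077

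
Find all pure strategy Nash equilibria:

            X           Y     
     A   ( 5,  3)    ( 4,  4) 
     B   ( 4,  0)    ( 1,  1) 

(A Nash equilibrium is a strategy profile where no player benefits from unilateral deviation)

Nash equilibrium: (A, Y)

Work:
Best responses:
  P1 vs X: payoffs [5, 4] → best response A (payoff 5)
  P1 vs Y: payoffs [4, 1] → best response A (payoff 4)
  P2 vs A: payoffs [3, 4] → best response Y (payoff 4)
  P2 vs B: payoffs [0, 1] → best response Y (payoff 1)
Mutual best responses: (A,Y) → Nash equilibria.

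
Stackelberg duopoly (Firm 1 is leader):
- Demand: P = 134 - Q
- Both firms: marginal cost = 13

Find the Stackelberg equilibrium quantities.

q₁* (leader) = 60.5, q₂* (follower) = 30.25

Work:
Follower's reaction: q₂ = (a - c - q₁)/2
Leader substitutes: π₁ = q₁·(a - q₁ - (a-c-q₁)/2 - c)
FOC: q₁* = (134 - 13)/2 = 60.50
Then: q₂* = (134 - 13 - 60.5)/2 = 30.25
Leader has first-mover advantage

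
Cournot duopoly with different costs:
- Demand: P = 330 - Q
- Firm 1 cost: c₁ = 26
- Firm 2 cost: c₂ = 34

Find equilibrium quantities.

q₁* = 104.0, q₂* = 96.0

Work:
Reaction: q₁ = (330 - 26 - q₂)/2
Reaction: q₂ = (330 - 34 - q₁)/2
Solve simultaneously:
q₁* = (330 - 2×26 + 34)/3 = 104.0
q₂* = (330 - 2×34 + 26)/3 = 96.0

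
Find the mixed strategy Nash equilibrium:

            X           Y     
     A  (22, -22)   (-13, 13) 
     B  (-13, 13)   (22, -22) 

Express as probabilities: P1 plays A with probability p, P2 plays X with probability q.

p = 0.5, q = 0.5

Work:
Find probabilities that make opponent indifferent:
P2 chooses q to make P1 indifferent between A and B
P1 chooses p to make P2 indifferent between X and Y
Mixed NE: P1 plays (A: 0.5, B: 0.5), P2 plays (X: 0.5, Y: 0.5)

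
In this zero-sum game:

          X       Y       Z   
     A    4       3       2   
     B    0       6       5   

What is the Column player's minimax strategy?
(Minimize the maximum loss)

Column should play X, value = 4

Work:
Column player minimizes Row's maximum payoff:
Column X: max payoff to Row = 4
Column Y: max payoff to Row = 6
Column Z: max payoff to Row = 5
Minimum is 4, achieved by column X.
Minimax strategy: X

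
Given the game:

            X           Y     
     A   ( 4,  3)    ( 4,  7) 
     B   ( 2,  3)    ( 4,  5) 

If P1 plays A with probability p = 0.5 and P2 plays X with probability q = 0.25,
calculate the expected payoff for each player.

E[P1] = 3.75, E[P2] = 5.25

Work:
E[P1] = p·q·π₁(A,X) + p·(1-q)·π₁(A,Y) + (1-p)·q·π₁(B,X) + (1-p)·(1-q)·π₁(B,Y)
= 0.5·0.25·4 + 0.5·0.75·4 + 0.5·0.25·2 + 0.5·0.75·4
= 3.75

E[P2] = 5.25 (similar calculation)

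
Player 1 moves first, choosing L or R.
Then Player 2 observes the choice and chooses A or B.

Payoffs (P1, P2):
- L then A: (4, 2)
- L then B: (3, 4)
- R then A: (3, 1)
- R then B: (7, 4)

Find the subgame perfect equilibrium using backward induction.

P1 plays R, P2 plays B after L and B after R; Payoff (7, 4)

Work:
Backward induction:
After L: P2 chooses B → P1 gets 3
After R: P2 chooses B → P1 gets 7
P1 chooses R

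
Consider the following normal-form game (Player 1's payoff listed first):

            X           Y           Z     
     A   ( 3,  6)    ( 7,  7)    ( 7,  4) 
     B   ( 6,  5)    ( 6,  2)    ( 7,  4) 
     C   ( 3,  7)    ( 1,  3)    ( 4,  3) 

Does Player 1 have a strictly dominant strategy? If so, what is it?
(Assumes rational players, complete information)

No strictly dominant strategy exists for Player 1

Work:
A strategy strictly dominates another if it gives a strictly higher payoff against every opponent action. Compare each pair of P1's strategies column-by-column:
  A vs B: [3 vs 6, 7 vs 6, 7 vs 7] → A does not strictly dominate B (column X: 3 ≤ 6)
  A vs C: [3 vs 3, 7 vs 1, 7 vs 4] → A does not strictly dominate C (column X: 3 ≤ 3)
  B vs A: [6 vs 3, 6 vs 7, 7 vs 7] → B does not strictly dominate A (column Y: 6 ≤ 7)
  B vs C: [6 vs 3, 6 vs 1, 7 vs 4] → B strictly dominates C
  C vs A: [3 vs 3, 1 vs 7, 4 vs 7] → C does not strictly dominate A (column X: 3 ≤ 3)
  C vs B: [3 vs 6, 1 vs 6, 4 vs 7] → C does not strictly dominate B (column X: 3 ≤ 6)
No single strategy strictly dominates all others → no strictly dominant strategy.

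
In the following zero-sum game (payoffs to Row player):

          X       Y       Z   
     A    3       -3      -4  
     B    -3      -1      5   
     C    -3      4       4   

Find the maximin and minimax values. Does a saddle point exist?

Maximin = -3, Minimax = 3, Saddle: False

Work:
Row minimums: [-4, -3, -3] → maximin = -3
Column maximums: [3, 4, 5] → minimax = 3
No saddle point (maximin ≠ minimax). Mixed strategy needed.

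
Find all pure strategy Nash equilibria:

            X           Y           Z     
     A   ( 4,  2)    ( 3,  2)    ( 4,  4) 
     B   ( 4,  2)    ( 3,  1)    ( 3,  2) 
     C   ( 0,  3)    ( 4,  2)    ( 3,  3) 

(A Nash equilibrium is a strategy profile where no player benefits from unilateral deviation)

Nash equilibrium: (A, Z), (B, X)

Work:
Best responses:
  P1 vs X: payoffs [4, 4, 0] → best response A/B (payoff 4)
  P1 vs Y: payoffs [3, 3, 4] → best response C (payoff 4)
  P1 vs Z: payoffs [4, 3, 3] → best response A (payoff 4)
  P2 vs A: payoffs [2, 2, 4] → best response Z (payoff 4)
  P2 vs B: payoffs [2, 1, 2] → best response X/Z (payoff 2)
  P2 vs C: payoffs [3, 2, 3] → best response X/Z (payoff 3)
Mutual best responses: (A,Z), (B,X) → Nash equilibria.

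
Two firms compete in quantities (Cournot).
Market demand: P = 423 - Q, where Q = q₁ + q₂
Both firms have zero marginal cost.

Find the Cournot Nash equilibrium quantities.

q₁* = q₂* = 141.0; P* = 141.0

Work:
Profit: π_i = P·q_i = (a - q_i - q_j)·q_i
FOC: ∂π_i/∂q_i = a - 2q_i - q_j = 0
Reaction function: q_i = (423 - q_j)/2
Symmetry: q* = 423/3 = 141.0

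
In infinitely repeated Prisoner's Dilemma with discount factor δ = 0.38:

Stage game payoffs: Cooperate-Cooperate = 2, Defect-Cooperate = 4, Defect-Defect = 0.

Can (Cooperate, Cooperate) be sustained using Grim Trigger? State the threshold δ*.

δ* = 0.5; since δ = 0.38 < 0.5, cooperation cannot be sustained

Work:
For Grim Trigger:
Cooperate forever: 2/(1-δ)
Defect then punished: 4 + 0·δ/(1-δ)
Need: 2/(1-δ) ≥ 4 + 0·δ/(1-δ)
Solving: δ ≥ (T-R)/(T-P) = (4-2)/(4-0) = 0.5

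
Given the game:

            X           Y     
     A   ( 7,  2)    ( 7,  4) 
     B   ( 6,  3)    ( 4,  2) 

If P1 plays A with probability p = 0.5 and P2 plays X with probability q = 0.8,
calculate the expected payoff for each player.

E[P1] = 6.3, E[P2] = 2.6

Work:
E[P1] = p·q·π₁(A,X) + p·(1-q)·π₁(A,Y) + (1-p)·q·π₁(B,X) + (1-p)·(1-q)·π₁(B,Y)
= 0.5·0.8·7 + 0.5·0.2·7 + 0.5·0.8·6 + 0.5·0.2·4
= 6.3

E[P2] = 2.6 (similar calculation)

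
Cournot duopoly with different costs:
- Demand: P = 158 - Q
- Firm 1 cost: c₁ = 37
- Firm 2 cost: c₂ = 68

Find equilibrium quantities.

q₁* = 50.67, q₂* = 19.67

Work:
Reaction: q₁ = (158 - 37 - q₂)/2
Reaction: q₂ = (158 - 68 - q₁)/2
Solve simultaneously:
q₁* = (158 - 2×37 + 68)/3 = 50.67
q₂* = (158 - 2×68 + 37)/3 = 19.67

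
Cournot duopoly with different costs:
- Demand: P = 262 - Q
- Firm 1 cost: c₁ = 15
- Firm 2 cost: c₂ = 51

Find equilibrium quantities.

q₁* = 94.33, q₂* = 58.33

Work:
Reaction: q₁ = (262 - 15 - q₂)/2
Reaction: q₂ = (262 - 51 - q₁)/2
Solve simultaneously:
q₁* = (262 - 2×15 + 51)/3 = 94.33
q₂* = (262 - 2×51 + 15)/3 = 58.33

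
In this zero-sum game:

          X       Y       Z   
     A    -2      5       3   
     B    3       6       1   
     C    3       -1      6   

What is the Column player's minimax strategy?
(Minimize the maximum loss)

Column should play X, value = 3

Work:
Column player minimizes Row's maximum payoff:
Column X: max payoff to Row = 3
Column Y: max payoff to Row = 6
Column Z: max payoff to Row = 6
Minimum is 3, achieved by column X.
Minimax strategy: X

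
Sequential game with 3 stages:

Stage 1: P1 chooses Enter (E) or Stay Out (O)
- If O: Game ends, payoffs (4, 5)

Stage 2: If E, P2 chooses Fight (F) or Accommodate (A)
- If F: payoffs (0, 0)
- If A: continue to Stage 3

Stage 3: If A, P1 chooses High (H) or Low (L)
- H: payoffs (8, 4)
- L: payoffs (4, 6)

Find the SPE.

SPE: (E, A, H); Outcome (8, 4)

Work:
Stage 3: P1 chooses H (8 vs 4)
Stage 2: P2: F->0, A->4 (anticipating H). Choose A
Stage 1: P1: O->4, E->8 (anticipating A, H). Choose E
SPE path: E -> A -> H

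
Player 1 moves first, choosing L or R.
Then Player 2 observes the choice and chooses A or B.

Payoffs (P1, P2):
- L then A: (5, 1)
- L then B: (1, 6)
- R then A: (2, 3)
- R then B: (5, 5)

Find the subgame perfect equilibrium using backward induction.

P1 plays R, P2 plays B after L and B after R; Payoff (5, 5)

Work:
Backward induction:
After L: P2 chooses B → P1 gets 1
After R: P2 chooses B → P1 gets 5
P1 chooses R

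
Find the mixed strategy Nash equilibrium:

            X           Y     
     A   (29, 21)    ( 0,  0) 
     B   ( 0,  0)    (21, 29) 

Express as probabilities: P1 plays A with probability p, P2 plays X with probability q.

p = 0.58, q = 0.42

Work:
Find probabilities that make opponent indifferent:
P2 chooses q to make P1 indifferent between A and B
P1 chooses p to make P2 indifferent between X and Y
Mixed NE: P1 plays (A: 0.58, B: 0.42), P2 plays (X: 0.42, Y: 0.58)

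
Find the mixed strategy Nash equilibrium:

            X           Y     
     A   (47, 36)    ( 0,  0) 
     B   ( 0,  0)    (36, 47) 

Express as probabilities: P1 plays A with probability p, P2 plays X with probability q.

p = 0.5663, q = 0.4337

Work:
Find probabilities that make opponent indifferent:
P2 chooses q to make P1 indifferent between A and B
P1 chooses p to make P2 indifferent between X and Y
Mixed NE: P1 plays (A: 0.5663, B: 0.4337), P2 plays (X: 0.4337, Y: 0.5663)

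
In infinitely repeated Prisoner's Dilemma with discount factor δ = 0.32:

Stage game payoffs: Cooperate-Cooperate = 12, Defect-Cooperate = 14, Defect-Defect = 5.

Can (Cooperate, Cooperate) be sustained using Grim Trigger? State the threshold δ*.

δ* = 0.2222; since δ = 0.32 ≥ 0.2222, cooperation can be sustained

Work:
For Grim Trigger:
Cooperate forever: 12/(1-δ)
Defect then punished: 14 + 5·δ/(1-δ)
Need: 12/(1-δ) ≥ 14 + 5·δ/(1-δ)
Solving: δ ≥ (T-R)/(T-P) = (14-12)/(14-5) = 0.2222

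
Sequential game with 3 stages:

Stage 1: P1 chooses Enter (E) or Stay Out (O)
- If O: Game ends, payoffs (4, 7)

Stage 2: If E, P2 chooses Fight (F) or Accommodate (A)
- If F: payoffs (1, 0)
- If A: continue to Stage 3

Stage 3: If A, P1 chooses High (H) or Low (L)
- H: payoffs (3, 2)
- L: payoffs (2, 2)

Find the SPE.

SPE: (O, A, H); Outcome (4, 7)

Work:
Stage 3: P1 chooses H (3 vs 2)
Stage 2: P2: F->0, A->2 (anticipating H). Choose A
Stage 1: P1: O->4, E->3 (anticipating A, H). Choose O
SPE path: O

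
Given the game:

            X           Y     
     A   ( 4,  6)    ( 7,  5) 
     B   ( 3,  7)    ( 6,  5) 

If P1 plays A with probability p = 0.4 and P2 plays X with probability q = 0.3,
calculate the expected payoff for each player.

E[P1] = 5.5, E[P2] = 5.48

Work:
E[P1] = p·q·π₁(A,X) + p·(1-q)·π₁(A,Y) + (1-p)·q·π₁(B,X) + (1-p)·(1-q)·π₁(B,Y)
= 0.4·0.3·4 + 0.4·0.7·7 + 0.6·0.3·3 + 0.6·0.7·6
= 5.5

E[P2] = 5.48 (similar calculation)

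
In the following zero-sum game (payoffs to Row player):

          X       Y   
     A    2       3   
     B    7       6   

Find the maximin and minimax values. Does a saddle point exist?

Maximin = 6, Minimax = 6, Saddle: True

Work:
Row minimums: [2, 6] → maximin = 6
Column maximums: [7, 6] → minimax = 6
Saddle point exists! Game value = 6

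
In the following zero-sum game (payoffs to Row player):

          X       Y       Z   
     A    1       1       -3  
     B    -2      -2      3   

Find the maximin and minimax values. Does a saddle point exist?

Maximin = -2, Minimax = 1, Saddle: False

Work:
Row minimums: [-3, -2] → maximin = -2
Column maximums: [1, 1, 3] → minimax = 1
No saddle point (maximin ≠ minimax). Mixed strategy needed.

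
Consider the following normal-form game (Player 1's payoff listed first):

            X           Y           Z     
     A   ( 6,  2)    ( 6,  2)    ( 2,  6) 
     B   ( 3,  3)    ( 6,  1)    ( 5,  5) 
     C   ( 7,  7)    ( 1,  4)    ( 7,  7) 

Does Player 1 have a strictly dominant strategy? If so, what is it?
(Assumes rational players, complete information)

No strictly dominant strategy exists for Player 1

Work:
A strategy strictly dominates another if it gives a strictly higher payoff against every opponent action. Compare each pair of P1's strategies column-by-column:
  A vs B: [6 vs 3, 6 vs 6, 2 vs 5] → A does not strictly dominate B (column Y: 6 ≤ 6)
  A vs C: [6 vs 7, 6 vs 1, 2 vs 7] → A does not strictly dominate C (column X: 6 ≤ 7)
  B vs A: [3 vs 6, 6 vs 6, 5 vs 2] → B does not strictly dominate A (column X: 3 ≤ 6)
  B vs C: [3 vs 7, 6 vs 1, 5 vs 7] → B does not strictly dominate C (column X: 3 ≤ 7)
  C vs A: [7 vs 6, 1 vs 6, 7 vs 2] → C does not strictly dominate A (column Y: 1 ≤ 6)
  C vs B: [7 vs 3, 1 vs 6, 7 vs 5] → C does not strictly dominate B (column Y: 1 ≤ 6)
No single strategy strictly dominates all others → no strictly dominant strategy.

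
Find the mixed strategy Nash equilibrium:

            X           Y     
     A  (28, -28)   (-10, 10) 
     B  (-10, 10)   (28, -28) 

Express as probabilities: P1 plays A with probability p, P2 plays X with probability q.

p = 0.5, q = 0.5

Work:
Find probabilities that make opponent indifferent:
P2 chooses q to make P1 indifferent between A and B
P1 chooses p to make P2 indifferent between X and Y
Mixed NE: P1 plays (A: 0.5, B: 0.5), P2 plays (X: 0.5, Y: 0.5)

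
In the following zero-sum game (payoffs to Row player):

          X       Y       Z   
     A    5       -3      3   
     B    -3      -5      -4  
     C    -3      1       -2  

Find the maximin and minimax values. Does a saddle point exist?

Maximin = -3, Minimax = 1, Saddle: False

Work:
Row minimums: [-3, -5, -3] → maximin = -3
Column maximums: [5, 1, 3] → minimax = 1
No saddle point (maximin ≠ minimax). Mixed strategy needed.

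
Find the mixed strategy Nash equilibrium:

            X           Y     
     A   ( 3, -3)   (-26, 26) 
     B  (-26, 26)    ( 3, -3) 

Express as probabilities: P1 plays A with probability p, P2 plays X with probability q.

p = 0.5, q = 0.5

Work:
Find probabilities that make opponent indifferent:
P2 chooses q to make P1 indifferent between A and B
P1 chooses p to make P2 indifferent between X and Y
Mixed NE: P1 plays (A: 0.5, B: 0.5), P2 plays (X: 0.5, Y: 0.5)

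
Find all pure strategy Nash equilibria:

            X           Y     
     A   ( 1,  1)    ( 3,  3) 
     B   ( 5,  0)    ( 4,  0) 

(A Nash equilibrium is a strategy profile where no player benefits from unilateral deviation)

Nash equilibrium: (B, X), (B, Y)

Work:
Best responses:
  P1 vs X: payoffs [1, 5] → best response B (payoff 5)
  P1 vs Y: payoffs [3, 4] → best response B (payoff 4)
  P2 vs A: payoffs [1, 3] → best response Y (payoff 3)
  P2 vs B: payoffs [0, 0] → best response X/Y (payoff 0)
Mutual best responses: (B,X), (B,Y) → Nash equilibria.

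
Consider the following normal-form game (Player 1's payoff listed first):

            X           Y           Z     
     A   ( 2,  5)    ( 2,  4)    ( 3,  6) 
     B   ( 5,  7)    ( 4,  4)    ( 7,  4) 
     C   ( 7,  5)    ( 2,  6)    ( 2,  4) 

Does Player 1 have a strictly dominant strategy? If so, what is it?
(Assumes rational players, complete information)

No strictly dominant strategy exists for Player 1

Work:
A strategy strictly dominates another if it gives a strictly higher payoff against every opponent action. Compare each pair of P1's strategies column-by-column:
  A vs B: [2 vs 5, 2 vs 4, 3 vs 7] → A does not strictly dominate B (column X: 2 ≤ 5)
  A vs C: [2 vs 7, 2 vs 2, 3 vs 2] → A does not strictly dominate C (column X: 2 ≤ 7)
  B vs A: [5 vs 2, 4 vs 2, 7 vs 3] → B strictly dominates A
  B vs C: [5 vs 7, 4 vs 2, 7 vs 2] → B does not strictly dominate C (column X: 5 ≤ 7)
  C vs A: [7 vs 2, 2 vs 2, 2 vs 3] → C does not strictly dominate A (column Y: 2 ≤ 2)
  C vs B: [7 vs 5, 2 vs 4, 2 vs 7] → C does not strictly dominate B (column Y: 2 ≤ 4)
No single strategy strictly dominates all others → no strictly dominant strategy.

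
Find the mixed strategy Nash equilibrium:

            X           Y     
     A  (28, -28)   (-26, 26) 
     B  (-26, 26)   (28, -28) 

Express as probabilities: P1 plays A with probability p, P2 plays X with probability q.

p = 0.5, q = 0.5

Work:
Find probabilities that make opponent indifferent:
P2 chooses q to make P1 indifferent between A and B
P1 chooses p to make P2 indifferent between X and Y
Mixed NE: P1 plays (A: 0.5, B: 0.5), P2 plays (X: 0.5, Y: 0.5)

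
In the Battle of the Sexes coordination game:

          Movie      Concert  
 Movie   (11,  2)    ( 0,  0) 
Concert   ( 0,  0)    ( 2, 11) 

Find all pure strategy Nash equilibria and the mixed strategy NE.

Pure NE: (Movie, Movie) and (Concert, Concert); Mixed NE: p = 0.8462, q = 0.1538

Work:
Check pure NE:
(Movie, Movie): (11, 2) - no unilateral deviation beneficial
(Concert, Concert): (2, 11) - no unilateral deviation beneficial
Mixed NE: P1 plays Movie with p = 0.8462, P2 plays Movie with q = 0.1538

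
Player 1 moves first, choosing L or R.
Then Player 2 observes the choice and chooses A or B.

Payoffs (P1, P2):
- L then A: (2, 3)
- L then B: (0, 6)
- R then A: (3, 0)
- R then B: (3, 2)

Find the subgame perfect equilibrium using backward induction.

P1 plays R, P2 plays B after L and B after R; Payoff (3, 2)

Work:
Backward induction:
After L: P2 chooses B → P1 gets 0
After R: P2 chooses B → P1 gets 3
P1 chooses R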